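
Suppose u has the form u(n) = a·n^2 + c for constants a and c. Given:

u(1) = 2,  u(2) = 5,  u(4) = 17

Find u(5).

26

From u(1) = 2 and u(2) = 5: 1a + c = 2 and 4a + c = 5.
Subtracting: 3a = 3, so a = 1; then c = 2 − 1·1 = 1.
So u(n) = 1n² + 1, and u(5) = 26.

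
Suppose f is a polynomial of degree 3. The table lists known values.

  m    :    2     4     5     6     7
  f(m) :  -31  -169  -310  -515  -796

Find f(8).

Write f(m) = am³ + bm² + cm + d; the 5 given values yield a linear system in the 4 coefficients.
Solving, f(m) = -2m³ - 2m² - m - 5.
Then f(8) = -1165.

-1165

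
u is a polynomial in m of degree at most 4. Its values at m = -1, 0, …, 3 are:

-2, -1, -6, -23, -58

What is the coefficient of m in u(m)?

First differences: 1, -5, -17, -35. Second differences: -6, -12, -18. Third differences: -6, -6.
Level-3 differences are constant, so u has degree 3.
Fitting a degree-3 polynomial gives u(m) = -m³ - 3m² - m - 1.
The coefficient of m is -1.

-1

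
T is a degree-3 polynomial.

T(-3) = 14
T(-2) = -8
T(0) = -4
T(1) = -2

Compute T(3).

Write T(x) = ax³ + bx² + cx + d; the 4 given values yield a linear system in the 4 coefficients.
Solving, T(x) = -2x³ - 2x² + 6x - 4.
Then T(3) = -58.

-58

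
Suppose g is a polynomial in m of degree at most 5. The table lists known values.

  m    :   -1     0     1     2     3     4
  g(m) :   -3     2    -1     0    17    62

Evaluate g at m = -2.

First differences: 5, -3, 1, 17, 45. Second differences: -8, 4, 16, 28. Third differences: 12, 12, 12.
Level-3 differences are constant, so g has degree 3.
Fitting a degree-3 polynomial gives g(m) = 2m³ - 4m² - m + 2.
Then g(-2) = -28.

-28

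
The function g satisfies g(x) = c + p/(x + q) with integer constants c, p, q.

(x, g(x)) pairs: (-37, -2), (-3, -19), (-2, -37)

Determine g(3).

8

(g(x) − c)(x + q) = p for each data point; the three points give a linear system in c and q, then p follows.
Solving: c = -1, q = 1, p = 36, so g(x) = -1 + 36/(x + 1).
Then g(3) = -1 + 36/4 = 8.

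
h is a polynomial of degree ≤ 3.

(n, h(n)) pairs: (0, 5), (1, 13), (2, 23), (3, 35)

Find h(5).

65

First differences: 8, 10, 12. Second differences: 2, 2.
Level-2 differences are constant, so h has degree 2.
Fitting a degree-2 polynomial gives h(n) = n² + 7n + 5.
Then h(5) = 65.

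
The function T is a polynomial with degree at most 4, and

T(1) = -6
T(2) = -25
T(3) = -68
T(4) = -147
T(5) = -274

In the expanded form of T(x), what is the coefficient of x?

-5

Write T(x) = ax^4 + bx³ + cx² + dx + e; the 5 given values yield a linear system in the 5 coefficients.
Solving, the leading coefficient vanishes, and T(x) = -2x³ - 5x + 1.
The coefficient of x is -5.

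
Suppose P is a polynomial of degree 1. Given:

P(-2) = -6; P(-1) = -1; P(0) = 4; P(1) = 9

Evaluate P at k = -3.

-11

Write P(k) = ak + b; the 4 given values yield a linear system in the 2 coefficients.
Solving, P(k) = 5k + 4.
Then P(-3) = -11.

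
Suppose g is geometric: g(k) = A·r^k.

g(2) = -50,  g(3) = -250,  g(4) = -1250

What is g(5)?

Consecutive ratio: -250/(-50) = 5, and -1250/(-250) = 5, so r = 5.
Then A·5^2 = -50 gives A = -2, and g(k) = -2·5^k.
g(5) = -2·5^5 = -6250.

-6250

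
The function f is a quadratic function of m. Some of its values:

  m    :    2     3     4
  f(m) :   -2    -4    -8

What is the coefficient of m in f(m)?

Write f(m) = am² + bm + c; the 3 given values yield a linear system in the 3 coefficients.
Solving, f(m) = -m² + 3m - 4.
The coefficient of m is 3.

3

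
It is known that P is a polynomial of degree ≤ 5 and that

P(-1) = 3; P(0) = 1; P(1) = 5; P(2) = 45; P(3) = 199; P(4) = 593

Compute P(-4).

465

Write P(x) = ax^5 + bx^4 + cx³ + dx² + ex + p; the 6 given values yield a linear system in the 6 coefficients.
Solving, the leading coefficient vanishes, and P(x) = 2x^4 + x³ + x² + 1.
Then P(-4) = 465.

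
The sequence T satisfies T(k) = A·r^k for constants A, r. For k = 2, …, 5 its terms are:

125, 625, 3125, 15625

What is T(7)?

390625

Consecutive ratio: 625/125 = 5, and 3125/625 = 5, so r = 5.
Then A·5^2 = 125 gives A = 5, and T(k) = 5·5^k.
T(7) = 5·5^7 = 390625.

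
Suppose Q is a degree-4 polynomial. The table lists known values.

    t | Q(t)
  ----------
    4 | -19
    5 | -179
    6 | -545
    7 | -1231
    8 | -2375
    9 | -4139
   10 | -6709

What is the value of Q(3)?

First differences: -160, -366, -686, -1144, -1764, -2570. Second differences: -206, -320, -458, -620, -806. Third differences: -114, -138, -162, -186. Fourth differences: -24, -24, -24.
Level-4 differences are constant, so Q has degree 4.
Fitting a degree-4 polynomial gives Q(t) = -t^4 + 3t³ + 3t² - t + 1.
Then Q(3) = 25.

25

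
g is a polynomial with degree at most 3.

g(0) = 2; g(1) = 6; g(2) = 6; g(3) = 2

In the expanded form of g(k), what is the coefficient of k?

Write g(k) = ak³ + bk² + ck + d; the 4 given values yield a linear system in the 4 coefficients.
Solving, the leading coefficient vanishes, and g(k) = -2k² + 6k + 2.
The coefficient of k is 6.

6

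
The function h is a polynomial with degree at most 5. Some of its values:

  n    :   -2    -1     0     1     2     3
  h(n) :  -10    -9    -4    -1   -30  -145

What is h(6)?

-1906

First differences: 1, 5, 3, -29, -115. Second differences: 4, -2, -32, -86. Third differences: -6, -30, -54. Fourth differences: -24, -24.
Level-4 differences are constant, so h has degree 4.
Fitting a degree-4 polynomial gives h(n) = -n^4 - 3n³ + 7n - 4.
Then h(6) = -1906.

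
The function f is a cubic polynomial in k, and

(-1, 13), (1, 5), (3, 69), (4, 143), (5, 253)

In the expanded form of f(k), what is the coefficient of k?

Write f(k) = ak³ + bk² + ck + d; the 5 given values yield a linear system in the 4 coefficients.
Solving, f(k) = k³ + 6k² - 5k + 3.
The coefficient of k is -5.

-5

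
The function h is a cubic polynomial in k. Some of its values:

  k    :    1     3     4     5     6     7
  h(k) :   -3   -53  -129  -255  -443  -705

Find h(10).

Write h(k) = ak³ + bk² + ck + d; the 6 given values yield a linear system in the 4 coefficients.
Solving, h(k) = -2k³ - k² + 5k - 5.
Then h(10) = -2055.

-2055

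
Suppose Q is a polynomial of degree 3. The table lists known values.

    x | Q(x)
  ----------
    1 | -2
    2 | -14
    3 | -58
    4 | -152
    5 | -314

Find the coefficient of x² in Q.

2

First differences: -12, -44, -94, -162. Second differences: -32, -50, -68. Third differences: -18, -18.
Level-3 differences are constant, so Q has degree 3.
Fitting a degree-3 polynomial gives Q(x) = -3x³ + 2x² + 3x - 4.
The coefficient of x² is 2.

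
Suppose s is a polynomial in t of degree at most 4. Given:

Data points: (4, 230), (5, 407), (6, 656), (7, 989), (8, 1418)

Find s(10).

Write s(t) = at^4 + bt³ + ct² + dt + e; the 5 given values yield a linear system in the 5 coefficients.
Solving, the leading coefficient vanishes, and s(t) = 2t³ + 6t² + t + 2.
Then s(10) = 2612.

2612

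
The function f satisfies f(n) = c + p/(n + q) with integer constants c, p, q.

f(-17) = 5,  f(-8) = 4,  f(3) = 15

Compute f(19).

(f(n) − c)(n + q) = p for each data point; the three points give a linear system in c and q, then p follows.
Solving: c = 6, q = -1, p = 18, so f(n) = 6 + 18/(n − 1).
Then f(19) = 6 + 18/18 = 7.

7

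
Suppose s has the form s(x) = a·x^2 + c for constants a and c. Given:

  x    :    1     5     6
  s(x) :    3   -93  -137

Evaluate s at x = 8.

-249

From s(1) = 3 and s(5) = -93: 1a + c = 3 and 25a + c = -93.
Subtracting: 24a = -96, so a = -4; then c = 3 − (-4)·1 = 7.
So s(x) = -4x² + 7, and s(8) = -249.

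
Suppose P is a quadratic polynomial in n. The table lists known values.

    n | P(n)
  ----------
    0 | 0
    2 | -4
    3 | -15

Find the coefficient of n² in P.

Write P(n) = an² + bn + c; the 3 given values yield a linear system in the 3 coefficients.
Solving, P(n) = -3n² + 4n.
The coefficient of n² is -3.

-3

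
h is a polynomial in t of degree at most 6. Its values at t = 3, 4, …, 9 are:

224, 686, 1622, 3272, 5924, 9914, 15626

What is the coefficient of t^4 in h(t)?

2

Write h(t) = at^6 + bt^5 + ct^4 + dt³ + et² + pt + q; the 7 given values yield a linear system in the 7 coefficients.
Solving, the top 2 coefficients vanish, and h(t) = 2t^4 + 4t³ - 5t² - t + 2.
The coefficient of t^4 is 2.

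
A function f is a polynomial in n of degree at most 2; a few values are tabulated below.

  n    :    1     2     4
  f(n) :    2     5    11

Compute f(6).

Write f(n) = an² + bn + c; the 3 given values yield a linear system in the 3 coefficients.
Solving, the leading coefficient vanishes, and f(n) = 3n - 1.
Then f(6) = 17.

17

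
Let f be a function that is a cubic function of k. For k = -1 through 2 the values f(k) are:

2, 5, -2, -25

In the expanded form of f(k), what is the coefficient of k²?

Write f(k) = ak³ + bk² + ck + d; the 4 given values yield a linear system in the 4 coefficients.
Solving, f(k) = -k³ - 5k² - k + 5.
The coefficient of k² is -5.

-5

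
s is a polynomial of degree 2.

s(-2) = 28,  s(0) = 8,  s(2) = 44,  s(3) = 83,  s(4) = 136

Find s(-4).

104

Write s(t) = at² + bt + c; the 5 given values yield a linear system in the 3 coefficients.
Solving, s(t) = 7t² + 4t + 8.
Then s(-4) = 104.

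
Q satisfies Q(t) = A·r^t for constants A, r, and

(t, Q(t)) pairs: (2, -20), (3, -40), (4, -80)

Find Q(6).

Consecutive ratio: -40/(-20) = 2, and -80/(-40) = 2, so r = 2.
Then A·2^2 = -20 gives A = -5, and Q(t) = -5·2^t.
Q(6) = -5·2^6 = -320.

-320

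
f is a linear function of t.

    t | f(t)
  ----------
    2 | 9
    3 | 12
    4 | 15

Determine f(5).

18

Write f(t) = at + b; the 3 given values yield a linear system in the 2 coefficients.
Solving, f(t) = 3t + 3.
Then f(5) = 18.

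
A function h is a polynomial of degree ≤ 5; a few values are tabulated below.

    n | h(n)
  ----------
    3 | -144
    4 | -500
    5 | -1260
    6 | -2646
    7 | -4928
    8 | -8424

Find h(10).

First differences: -356, -760, -1386, -2282, -3496. Second differences: -404, -626, -896, -1214. Third differences: -222, -270, -318. Fourth differences: -48, -48.
Level-4 differences are constant, so h has degree 4.
Fitting a degree-4 polynomial gives h(n) = -2n^4 - n³ + 4n² + 3n.
Then h(10) = -20570.

-20570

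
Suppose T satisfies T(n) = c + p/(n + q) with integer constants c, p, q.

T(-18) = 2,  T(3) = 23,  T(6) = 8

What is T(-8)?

1

(T(n) − c)(n + q) = p for each data point; the three points give a linear system in c and q, then p follows.
Solving: c = 3, q = -2, p = 20, so T(n) = 3 + 20/(n − 2).
Then T(-8) = 3 + 20/(-10) = 1.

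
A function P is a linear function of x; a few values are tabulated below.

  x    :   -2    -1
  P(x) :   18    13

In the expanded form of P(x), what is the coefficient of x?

Write P(x) = ax + b; the 2 given values yield a linear system in the 2 coefficients.
Solving, P(x) = -5x + 8.
The coefficient of x is -5.

-5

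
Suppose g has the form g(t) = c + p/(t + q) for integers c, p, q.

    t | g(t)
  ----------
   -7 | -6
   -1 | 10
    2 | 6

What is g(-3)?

26

(g(t) − c)(t + q) = p for each data point; the three points give a linear system in c and q, then p follows.
Solving: c = 2, q = 4, p = 24, so g(t) = 2 + 24/(t + 4).
Then g(-3) = 2 + 24/1 = 26.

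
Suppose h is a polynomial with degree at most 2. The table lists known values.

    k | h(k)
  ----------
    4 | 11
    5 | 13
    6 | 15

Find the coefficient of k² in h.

0

First differences: 2, 2.
Level-1 differences are constant, so h has degree 1.
Fitting a degree-1 polynomial gives h(k) = 2k + 3.
The coefficient of k² is 0.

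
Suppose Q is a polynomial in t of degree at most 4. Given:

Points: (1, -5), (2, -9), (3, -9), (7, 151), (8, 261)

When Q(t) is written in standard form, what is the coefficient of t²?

-4

Write Q(t) = at^4 + bt³ + ct² + dt + e; the 5 given values yield a linear system in the 5 coefficients.
Solving, the leading coefficient vanishes, and Q(t) = t³ - 4t² + t - 3.
The coefficient of t² is -4.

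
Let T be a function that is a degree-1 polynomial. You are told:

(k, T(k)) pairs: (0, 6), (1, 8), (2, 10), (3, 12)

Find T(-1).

4

First differences: 2, 2, 2.
Level-1 differences are constant, so T has degree 1.
Fitting a degree-1 polynomial gives T(k) = 2k + 6.
Then T(-1) = 4.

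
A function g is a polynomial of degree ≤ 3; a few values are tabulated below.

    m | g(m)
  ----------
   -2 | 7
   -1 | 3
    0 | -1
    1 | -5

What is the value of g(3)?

-13

First differences: -4, -4, -4.
Level-1 differences are constant, so g has degree 1.
Fitting a degree-1 polynomial gives g(m) = -4m - 1.
Then g(3) = -13.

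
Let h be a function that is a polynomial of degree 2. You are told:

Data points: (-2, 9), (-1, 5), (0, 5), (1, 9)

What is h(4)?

First differences: -4, 0, 4. Second differences: 4, 4.
Level-2 differences are constant, so h has degree 2.
Fitting a degree-2 polynomial gives h(x) = 2x² + 2x + 5.
Then h(4) = 45.

45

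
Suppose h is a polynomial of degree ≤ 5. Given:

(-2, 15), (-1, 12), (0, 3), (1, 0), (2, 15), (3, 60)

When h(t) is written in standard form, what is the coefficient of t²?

3

Write h(t) = at^5 + bt^4 + ct³ + dt² + et + p; the 6 given values yield a linear system in the 6 coefficients.
Solving, the top 2 coefficients vanish, and h(t) = 2t³ + 3t² - 8t + 3.
The coefficient of t² is 3.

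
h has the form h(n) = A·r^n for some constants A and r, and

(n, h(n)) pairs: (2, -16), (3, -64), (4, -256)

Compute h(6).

-4096

Consecutive ratio: -64/(-16) = 4, and -256/(-64) = 4, so r = 4.
Then A·4^2 = -16 gives A = -1, and h(n) = -1·4^n.
h(6) = -1·4^6 = -4096.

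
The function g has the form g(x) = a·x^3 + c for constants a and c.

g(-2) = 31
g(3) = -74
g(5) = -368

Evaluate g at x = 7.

-1022

From g(-2) = 31 and g(3) = -74: -8a + c = 31 and 27a + c = -74.
Subtracting: 35a = -105, so a = -3; then c = 31 − (-3)·(-8) = 7.
So g(x) = -3x³ + 7, and g(7) = -1022.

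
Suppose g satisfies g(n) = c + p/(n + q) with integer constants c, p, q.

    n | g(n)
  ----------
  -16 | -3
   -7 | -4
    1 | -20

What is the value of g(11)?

0

(g(n) − c)(n + q) = p for each data point; the three points give a linear system in c and q, then p follows.
Solving: c = -2, q = -2, p = 18, so g(n) = -2 + 18/(n − 2).
Then g(11) = -2 + 18/9 = 0.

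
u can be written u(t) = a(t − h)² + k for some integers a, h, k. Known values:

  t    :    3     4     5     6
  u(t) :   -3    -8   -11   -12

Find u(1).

First differences -5, -3, -1; second difference 2 = 2a, so a = 1.
Expanding, the t-coefficient is −2ah = -2h; matching it to the data gives h = 6, and then k = -12.
So u(t) = 1(t − 6)² − 12.
u(1) = 1·(-5)² − 12 = 13.

13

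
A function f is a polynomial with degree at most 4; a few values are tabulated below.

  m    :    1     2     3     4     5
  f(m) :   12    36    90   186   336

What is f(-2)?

First differences: 24, 54, 96, 150. Second differences: 30, 42, 54. Third differences: 12, 12.
Level-3 differences are constant, so f has degree 3.
Fitting a degree-3 polynomial gives f(m) = 2m³ + 3m² + m + 6.
Then f(-2) = 0.

0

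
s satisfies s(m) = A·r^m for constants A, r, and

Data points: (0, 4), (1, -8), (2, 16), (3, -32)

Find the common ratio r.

-2

Consecutive ratio: -8/4 = -2, and 16/(-8) = -2, so r = -2.
Then A·(-2)^0 = 4 gives A = 4, and s(m) = 4·(-2)^m.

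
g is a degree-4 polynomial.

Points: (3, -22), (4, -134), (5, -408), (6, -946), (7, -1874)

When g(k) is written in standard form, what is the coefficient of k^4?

-1

Write g(k) = ak^4 + bk³ + ck² + dk + e; the 5 given values yield a linear system in the 5 coefficients.
Solving, g(k) = -k^4 + k³ + 4k² - 2k + 2.
The coefficient of k^4 is -1.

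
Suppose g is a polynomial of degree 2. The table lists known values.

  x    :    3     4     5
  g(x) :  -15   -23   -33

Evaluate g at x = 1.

Write g(x) = ax² + bx + c; the 3 given values yield a linear system in the 3 coefficients.
Solving, g(x) = -x² - x - 3.
Then g(1) = -5.

-5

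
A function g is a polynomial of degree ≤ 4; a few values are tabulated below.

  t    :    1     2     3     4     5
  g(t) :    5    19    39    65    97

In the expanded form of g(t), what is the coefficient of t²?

3

First differences: 14, 20, 26, 32. Second differences: 6, 6, 6.
Level-2 differences are constant, so g has degree 2.
Fitting a degree-2 polynomial gives g(t) = 3t² + 5t - 3.
The coefficient of t² is 3.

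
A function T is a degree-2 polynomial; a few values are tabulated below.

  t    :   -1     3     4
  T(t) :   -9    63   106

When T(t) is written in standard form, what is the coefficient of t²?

5

Write T(t) = at² + bt + c; the 3 given values yield a linear system in the 3 coefficients.
Solving, T(t) = 5t² + 8t - 6.
The coefficient of t² is 5.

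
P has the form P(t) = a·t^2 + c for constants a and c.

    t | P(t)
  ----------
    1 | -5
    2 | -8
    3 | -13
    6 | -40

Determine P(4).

From P(1) = -5 and P(2) = -8: 1a + c = -5 and 4a + c = -8.
Subtracting: 3a = -3, so a = -1; then c = -5 − (-1)·1 = -4.
So P(t) = -1t² − 4, and P(4) = -20.

-20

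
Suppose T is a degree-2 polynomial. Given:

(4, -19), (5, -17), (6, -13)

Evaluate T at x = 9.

Write T(x) = ax² + bx + c; the 3 given values yield a linear system in the 3 coefficients.
Solving, T(x) = x² - 7x - 7.
Then T(9) = 11.

11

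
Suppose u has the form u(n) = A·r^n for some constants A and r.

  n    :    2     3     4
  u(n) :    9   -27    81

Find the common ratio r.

-3

Consecutive ratio: -27/9 = -3, and 81/(-27) = -3, so r = -3.
Then A·(-3)^2 = 9 gives A = 1, and u(n) = 1·(-3)^n.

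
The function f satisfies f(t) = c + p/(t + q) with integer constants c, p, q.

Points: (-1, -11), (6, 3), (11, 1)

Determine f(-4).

-5

(f(t) − c)(t + q) = p for each data point; the three points give a linear system in c and q, then p follows.
Solving: c = -1, q = -1, p = 20, so f(t) = -1 + 20/(t − 1).
Then f(-4) = -1 + 20/(-5) = -5.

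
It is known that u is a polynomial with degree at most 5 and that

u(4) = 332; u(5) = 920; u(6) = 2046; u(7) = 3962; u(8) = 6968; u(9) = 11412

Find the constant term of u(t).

0

First differences: 588, 1126, 1916, 3006, 4444. Second differences: 538, 790, 1090, 1438. Third differences: 252, 300, 348. Fourth differences: 48, 48.
Level-4 differences are constant, so u has degree 4.
Fitting a degree-4 polynomial gives u(t) = 2t^4 - 2t³ - 3t² - t.
The constant term is u(0) = 0.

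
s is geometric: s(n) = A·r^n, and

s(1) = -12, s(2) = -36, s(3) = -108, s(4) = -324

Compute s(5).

Consecutive ratio: -36/(-12) = 3, and -108/(-36) = 3, so r = 3.
Then A·3^1 = -12 gives A = -4, and s(n) = -4·3^n.
s(5) = -4·3^5 = -972.

-972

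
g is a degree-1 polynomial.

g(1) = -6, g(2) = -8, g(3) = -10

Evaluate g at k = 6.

-16

First differences: -2, -2.
Level-1 differences are constant, so g has degree 1.
Fitting a degree-1 polynomial gives g(k) = -2k - 4.
Then g(6) = -16.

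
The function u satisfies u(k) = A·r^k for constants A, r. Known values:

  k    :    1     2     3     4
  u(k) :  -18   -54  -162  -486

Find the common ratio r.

Consecutive ratio: -54/(-18) = 3, and -162/(-54) = 3, so r = 3.
Then A·3^1 = -18 gives A = -6, and u(k) = -6·3^k.

3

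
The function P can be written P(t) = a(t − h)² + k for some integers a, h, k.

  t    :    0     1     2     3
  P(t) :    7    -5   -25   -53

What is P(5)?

-133

First differences -12, -20, -28; second difference -8 = 2a, so a = -4.
Expanding, the t-coefficient is −2ah = 8h; matching it to the data gives h = -1, and then k = 11.
So P(t) = -4(t + 1)² + 11.
P(5) = -4·6² + 11 = -133.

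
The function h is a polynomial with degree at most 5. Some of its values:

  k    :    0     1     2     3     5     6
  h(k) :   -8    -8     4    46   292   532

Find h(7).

874

Write h(k) = ak^5 + bk^4 + ck³ + dk² + ek + p; the 6 given values yield a linear system in the 6 coefficients.
Solving, the top 2 coefficients vanish, and h(k) = 3k³ - 3k² - 8.
Then h(7) = 874.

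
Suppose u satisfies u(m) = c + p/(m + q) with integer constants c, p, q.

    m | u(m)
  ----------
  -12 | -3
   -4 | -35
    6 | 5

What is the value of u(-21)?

(u(m) − c)(m + q) = p for each data point; the three points give a linear system in c and q, then p follows.
Solving: c = 1, q = 3, p = 36, so u(m) = 1 + 36/(m + 3).
Then u(-21) = 1 + 36/(-18) = -1.

-1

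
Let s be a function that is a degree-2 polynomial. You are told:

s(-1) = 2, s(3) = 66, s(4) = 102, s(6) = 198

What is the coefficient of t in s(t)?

Write s(t) = at² + bt + c; the 4 given values yield a linear system in the 3 coefficients.
Solving, s(t) = 4t² + 8t + 6.
The coefficient of t is 8.

8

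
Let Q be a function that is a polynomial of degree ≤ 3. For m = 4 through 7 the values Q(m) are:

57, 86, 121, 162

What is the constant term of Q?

First differences: 29, 35, 41. Second differences: 6, 6.
Level-2 differences are constant, so Q has degree 2.
Fitting a degree-2 polynomial gives Q(m) = 3m² + 2m + 1.
The constant term is Q(0) = 1.

1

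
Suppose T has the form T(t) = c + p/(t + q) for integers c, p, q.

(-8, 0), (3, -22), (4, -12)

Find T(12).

-4

(T(t) − c)(t + q) = p for each data point; the three points give a linear system in c and q, then p follows.
Solving: c = -2, q = -2, p = -20, so T(t) = -2 − 20/(t − 2).
Then T(12) = -2 − 20/10 = -4.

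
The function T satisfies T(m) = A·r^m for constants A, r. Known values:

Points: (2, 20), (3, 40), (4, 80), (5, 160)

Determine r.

Consecutive ratio: 40/20 = 2, and 80/40 = 2, so r = 2.
Then A·2^2 = 20 gives A = 5, and T(m) = 5·2^m.

2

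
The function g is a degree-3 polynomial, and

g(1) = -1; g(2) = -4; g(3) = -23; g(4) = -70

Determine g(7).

-499

Write g(n) = an³ + bn² + cn + d; the 4 given values yield a linear system in the 4 coefficients.
Solving, g(n) = -2n³ + 4n² - n - 2.
Then g(7) = -499.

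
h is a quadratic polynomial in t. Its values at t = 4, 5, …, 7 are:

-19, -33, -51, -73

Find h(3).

Write h(t) = at² + bt + c; the 4 given values yield a linear system in the 3 coefficients.
Solving, h(t) = -2t² + 4t - 3.
Then h(3) = -9.

-9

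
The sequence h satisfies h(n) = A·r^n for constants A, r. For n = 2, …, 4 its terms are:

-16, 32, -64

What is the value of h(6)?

-256

Consecutive ratio: 32/(-16) = -2, and -64/32 = -2, so r = -2.
Then A·(-2)^2 = -16 gives A = -4, and h(n) = -4·(-2)^n.
h(6) = -4·(-2)^6 = -256.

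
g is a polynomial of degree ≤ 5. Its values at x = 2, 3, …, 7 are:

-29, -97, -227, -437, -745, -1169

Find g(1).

-5

First differences: -68, -130, -210, -308, -424. Second differences: -62, -80, -98, -116. Third differences: -18, -18, -18.
Level-3 differences are constant, so g has degree 3.
Fitting a degree-3 polynomial gives g(x) = -3x³ - 4x² + 9x - 7.
Then g(1) = -5.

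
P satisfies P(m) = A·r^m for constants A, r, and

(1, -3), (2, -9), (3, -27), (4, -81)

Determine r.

Consecutive ratio: -9/(-3) = 3, and -27/(-9) = 3, so r = 3.
Then A·3^1 = -3 gives A = -1, and P(m) = -1·3^m.

3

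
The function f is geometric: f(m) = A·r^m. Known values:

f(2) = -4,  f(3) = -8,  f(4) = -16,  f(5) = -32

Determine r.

2

Consecutive ratio: -8/(-4) = 2, and -16/(-8) = 2, so r = 2.
Then A·2^2 = -4 gives A = -1, and f(m) = -1·2^m.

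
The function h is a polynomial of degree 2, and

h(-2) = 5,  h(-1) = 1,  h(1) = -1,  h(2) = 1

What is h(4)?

Write h(t) = at² + bt + c; the 4 given values yield a linear system in the 3 coefficients.
Solving, h(t) = t² - t - 1.
Then h(4) = 11.

11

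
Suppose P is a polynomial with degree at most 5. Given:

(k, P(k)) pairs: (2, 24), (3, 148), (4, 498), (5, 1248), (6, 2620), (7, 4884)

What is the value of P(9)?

13408

First differences: 124, 350, 750, 1372, 2264. Second differences: 226, 400, 622, 892. Third differences: 174, 222, 270. Fourth differences: 48, 48.
Level-4 differences are constant, so P has degree 4.
Fitting a degree-4 polynomial gives P(k) = 2k^4 + k³ - 6k² + 5k - 2.
Then P(9) = 13408.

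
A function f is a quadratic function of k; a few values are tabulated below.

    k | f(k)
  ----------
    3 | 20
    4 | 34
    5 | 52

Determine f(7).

Write f(k) = ak² + bk + c; the 3 given values yield a linear system in the 3 coefficients.
Solving, f(k) = 2k² + 2.
Then f(7) = 100.

100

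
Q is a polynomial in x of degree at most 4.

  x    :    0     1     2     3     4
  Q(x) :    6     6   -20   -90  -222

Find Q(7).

-1170

Write Q(x) = ax^4 + bx³ + cx² + dx + e; the 5 given values yield a linear system in the 5 coefficients.
Solving, the leading coefficient vanishes, and Q(x) = -3x³ - 4x² + 7x + 6.
Then Q(7) = -1170.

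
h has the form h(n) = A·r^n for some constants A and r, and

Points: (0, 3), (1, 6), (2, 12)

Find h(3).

Consecutive ratio: 6/3 = 2, and 12/6 = 2, so r = 2.
Then A·2^0 = 3 gives A = 3, and h(n) = 3·2^n.
h(3) = 3·2^3 = 24.

24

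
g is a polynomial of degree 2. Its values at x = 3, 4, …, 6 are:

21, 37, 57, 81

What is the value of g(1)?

1

First differences: 16, 20, 24. Second differences: 4, 4.
Level-2 differences are constant, so g has degree 2.
Fitting a degree-2 polynomial gives g(x) = 2x² + 2x - 3.
Then g(1) = 1.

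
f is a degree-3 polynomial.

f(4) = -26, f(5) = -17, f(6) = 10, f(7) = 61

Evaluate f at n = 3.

-23

Write f(n) = an³ + bn² + cn + d; the 4 given values yield a linear system in the 4 coefficients.
Solving, f(n) = n³ - 6n² + 2n - 2.
Then f(3) = -23.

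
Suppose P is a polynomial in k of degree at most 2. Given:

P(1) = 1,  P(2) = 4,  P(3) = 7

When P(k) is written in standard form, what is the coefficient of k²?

First differences: 3, 3.
Level-1 differences are constant, so P has degree 1.
Fitting a degree-1 polynomial gives P(k) = 3k - 2.
The coefficient of k² is 0.

0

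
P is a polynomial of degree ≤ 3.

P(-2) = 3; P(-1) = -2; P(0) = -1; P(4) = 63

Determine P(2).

19

Write P(m) = am³ + bm² + cm + d; the 4 given values yield a linear system in the 4 coefficients.
Solving, the leading coefficient vanishes, and P(m) = 3m² + 4m - 1.
Then P(2) = 19.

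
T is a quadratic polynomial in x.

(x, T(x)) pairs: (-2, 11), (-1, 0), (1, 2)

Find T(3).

Write T(x) = ax² + bx + c; the 3 given values yield a linear system in the 3 coefficients.
Solving, T(x) = 4x² + x - 3.
Then T(3) = 36.

36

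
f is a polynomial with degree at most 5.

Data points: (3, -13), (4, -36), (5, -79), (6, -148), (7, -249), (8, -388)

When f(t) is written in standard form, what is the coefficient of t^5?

Write f(t) = at^5 + bt^4 + ct³ + dt² + et + p; the 6 given values yield a linear system in the 6 coefficients.
Solving, the top 2 coefficients vanish, and f(t) = -t³ + 2t² - 4.
The coefficient of t^5 is 0.

0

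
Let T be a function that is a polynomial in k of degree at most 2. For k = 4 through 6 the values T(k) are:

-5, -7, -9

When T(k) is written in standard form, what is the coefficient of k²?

First differences: -2, -2.
Level-1 differences are constant, so T has degree 1.
Fitting a degree-1 polynomial gives T(k) = -2k + 3.
The coefficient of k² is 0.

0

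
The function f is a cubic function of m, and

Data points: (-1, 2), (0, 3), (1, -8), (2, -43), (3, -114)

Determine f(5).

First differences: 1, -11, -35, -71. Second differences: -12, -24, -36. Third differences: -12, -12.
Level-3 differences are constant, so f has degree 3.
Fitting a degree-3 polynomial gives f(m) = -2m³ - 6m² - 3m + 3.
Then f(5) = -412.

-412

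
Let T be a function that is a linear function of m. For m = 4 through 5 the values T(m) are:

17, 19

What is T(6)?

21

Write T(m) = am + b; the 2 given values yield a linear system in the 2 coefficients.
Solving, T(m) = 2m + 9.
Then T(6) = 21.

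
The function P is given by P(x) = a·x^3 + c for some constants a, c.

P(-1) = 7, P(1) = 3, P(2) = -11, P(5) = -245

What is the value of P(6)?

-427

From P(-1) = 7 and P(1) = 3: -1a + c = 7 and 1a + c = 3.
Subtracting: 2a = -4, so a = -2; then c = 7 − (-2)·(-1) = 5.
So P(x) = -2x³ + 5, and P(6) = -427.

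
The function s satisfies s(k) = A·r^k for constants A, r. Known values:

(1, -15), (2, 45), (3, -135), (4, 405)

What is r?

Consecutive ratio: 45/(-15) = -3, and -135/45 = -3, so r = -3.
Then A·(-3)^1 = -15 gives A = 5, and s(k) = 5·(-3)^k.

-3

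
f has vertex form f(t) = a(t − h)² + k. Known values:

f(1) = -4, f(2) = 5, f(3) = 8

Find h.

First differences 9, 3; second difference -6 = 2a, so a = -3.
Expanding, the t-coefficient is −2ah = 6h; matching it to the data gives h = 3, and then k = 8.
So f(t) = -3(t − 3)² + 8.
Hence h = 3.

3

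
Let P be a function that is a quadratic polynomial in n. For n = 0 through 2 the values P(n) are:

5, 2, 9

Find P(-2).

41

Write P(n) = an² + bn + c; the 3 given values yield a linear system in the 3 coefficients.
Solving, P(n) = 5n² - 8n + 5.
Then P(-2) = 41.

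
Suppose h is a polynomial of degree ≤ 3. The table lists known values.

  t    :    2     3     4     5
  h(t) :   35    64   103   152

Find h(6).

211

Write h(t) = at³ + bt² + ct + d; the 4 given values yield a linear system in the 4 coefficients.
Solving, the leading coefficient vanishes, and h(t) = 5t² + 4t + 7.
Then h(6) = 211.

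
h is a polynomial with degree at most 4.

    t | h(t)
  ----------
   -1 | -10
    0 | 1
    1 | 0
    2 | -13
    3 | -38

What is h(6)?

Write h(t) = at^4 + bt³ + ct² + dt + e; the 5 given values yield a linear system in the 5 coefficients.
Solving, the top 2 coefficients vanish, and h(t) = -6t² + 5t + 1.
Then h(6) = -185.

-185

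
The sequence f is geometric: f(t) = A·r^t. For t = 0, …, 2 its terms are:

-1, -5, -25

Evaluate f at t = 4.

Consecutive ratio: -5/(-1) = 5, and -25/(-5) = 5, so r = 5.
Then A·5^0 = -1 gives A = -1, and f(t) = -1·5^t.
f(4) = -1·5^4 = -625.

-625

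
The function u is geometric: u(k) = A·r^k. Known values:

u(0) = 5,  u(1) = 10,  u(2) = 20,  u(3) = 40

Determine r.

2

Consecutive ratio: 10/5 = 2, and 20/10 = 2, so r = 2.
Then A·2^0 = 5 gives A = 5, and u(k) = 5·2^k.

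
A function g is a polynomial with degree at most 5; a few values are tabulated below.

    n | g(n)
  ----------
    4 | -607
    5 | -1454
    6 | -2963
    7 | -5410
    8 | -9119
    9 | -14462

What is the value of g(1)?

Write g(n) = an^5 + bn^4 + cn³ + dn² + en + p; the 6 given values yield a linear system in the 6 coefficients.
Solving, the leading coefficient vanishes, and g(n) = -2n^4 - 2n³ + n² + 4n + 1.
Then g(1) = 2.

2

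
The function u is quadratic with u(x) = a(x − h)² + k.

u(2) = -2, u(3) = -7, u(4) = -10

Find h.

First differences -5, -3; second difference 2 = 2a, so a = 1.
Expanding, the x-coefficient is −2ah = -2h; matching it to the data gives h = 5, and then k = -11.
So u(x) = 1(x − 5)² − 11.
Hence h = 5.

5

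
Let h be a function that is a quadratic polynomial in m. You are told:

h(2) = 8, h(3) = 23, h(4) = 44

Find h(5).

71

Write h(m) = am² + bm + c; the 3 given values yield a linear system in the 3 coefficients.
Solving, h(m) = 3m² - 4.
Then h(5) = 71.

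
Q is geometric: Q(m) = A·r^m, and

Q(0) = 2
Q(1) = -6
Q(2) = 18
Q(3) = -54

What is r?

Consecutive ratio: -6/2 = -3, and 18/(-6) = -3, so r = -3.
Then A·(-3)^0 = 2 gives A = 2, and Q(m) = 2·(-3)^m.

-3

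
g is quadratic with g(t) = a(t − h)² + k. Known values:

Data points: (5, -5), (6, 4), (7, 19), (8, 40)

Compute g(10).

First differences 9, 15, 21; second difference 6 = 2a, so a = 3.
Expanding, the t-coefficient is −2ah = -6h; matching it to the data gives h = 4, and then k = -8.
So g(t) = 3(t − 4)² − 8.
g(10) = 3·6² − 8 = 100.

100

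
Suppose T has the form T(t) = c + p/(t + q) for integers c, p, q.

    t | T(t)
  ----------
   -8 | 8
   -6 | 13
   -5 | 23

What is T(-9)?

(T(t) − c)(t + q) = p for each data point; the three points give a linear system in c and q, then p follows.
Solving: c = 3, q = 4, p = -20, so T(t) = 3 − 20/(t + 4).
Then T(-9) = 3 − 20/(-5) = 7.

7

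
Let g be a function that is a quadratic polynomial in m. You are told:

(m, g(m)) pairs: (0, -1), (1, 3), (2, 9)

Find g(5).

39

Write g(m) = am² + bm + c; the 3 given values yield a linear system in the 3 coefficients.
Solving, g(m) = m² + 3m - 1.
Then g(5) = 39.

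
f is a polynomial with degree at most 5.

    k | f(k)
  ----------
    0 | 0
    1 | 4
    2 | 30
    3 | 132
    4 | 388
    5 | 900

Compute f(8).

First differences: 4, 26, 102, 256, 512. Second differences: 22, 76, 154, 256. Third differences: 54, 78, 102. Fourth differences: 24, 24.
Level-4 differences are constant, so f has degree 4.
Fitting a degree-4 polynomial gives f(k) = k^4 + 3k³ - 5k² + 5k.
Then f(8) = 5352.

5352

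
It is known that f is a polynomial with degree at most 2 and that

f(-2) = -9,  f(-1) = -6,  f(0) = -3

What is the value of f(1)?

First differences: 3, 3.
Level-1 differences are constant, so f has degree 1.
Extending the table by one column gives the next first difference 3, so f(1) = -3 + 3 = 0.

0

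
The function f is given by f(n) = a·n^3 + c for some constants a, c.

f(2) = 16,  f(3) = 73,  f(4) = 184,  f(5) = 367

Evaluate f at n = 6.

From f(2) = 16 and f(3) = 73: 8a + c = 16 and 27a + c = 73.
Subtracting: 19a = 57, so a = 3; then c = 16 − 3·8 = -8.
So f(n) = 3n³ − 8, and f(6) = 640.

640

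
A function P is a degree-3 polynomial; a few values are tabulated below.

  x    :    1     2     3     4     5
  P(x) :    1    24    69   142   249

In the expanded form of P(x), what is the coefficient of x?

1

Write P(x) = ax³ + bx² + cx + d; the 5 given values yield a linear system in the 4 coefficients.
Solving, P(x) = x³ + 5x² + x - 6.
The coefficient of x is 1.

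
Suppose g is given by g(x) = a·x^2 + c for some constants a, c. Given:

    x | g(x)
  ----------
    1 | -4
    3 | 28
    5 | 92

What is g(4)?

From g(1) = -4 and g(3) = 28: 1a + c = -4 and 9a + c = 28.
Subtracting: 8a = 32, so a = 4; then c = -4 − 4·1 = -8.
So g(x) = 4x² − 8, and g(4) = 56.

56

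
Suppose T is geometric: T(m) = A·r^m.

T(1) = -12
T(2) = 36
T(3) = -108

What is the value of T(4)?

324

Consecutive ratio: 36/(-12) = -3, and -108/36 = -3, so r = -3.
Then A·(-3)^1 = -12 gives A = 4, and T(m) = 4·(-3)^m.
T(4) = 4·(-3)^4 = 324.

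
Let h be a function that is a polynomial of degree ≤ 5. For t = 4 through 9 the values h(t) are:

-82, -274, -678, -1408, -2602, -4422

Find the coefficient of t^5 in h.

0

First differences: -192, -404, -730, -1194, -1820. Second differences: -212, -326, -464, -626. Third differences: -114, -138, -162. Fourth differences: -24, -24.
Level-4 differences are constant, so h has degree 4.
Fitting a degree-4 polynomial gives h(t) = -t^4 + 3t³ - 6t + 6.
The coefficient of t^5 is 0.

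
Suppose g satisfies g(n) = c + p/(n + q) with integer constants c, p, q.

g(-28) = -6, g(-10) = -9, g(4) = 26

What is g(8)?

6

(g(n) − c)(n + q) = p for each data point; the three points give a linear system in c and q, then p follows.
Solving: c = -4, q = -2, p = 60, so g(n) = -4 + 60/(n − 2).
Then g(8) = -4 + 60/6 = 6.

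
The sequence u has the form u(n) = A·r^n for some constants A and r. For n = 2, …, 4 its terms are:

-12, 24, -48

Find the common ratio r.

-2

Consecutive ratio: 24/(-12) = -2, and -48/24 = -2, so r = -2.
Then A·(-2)^2 = -12 gives A = -3, and u(n) = -3·(-2)^n.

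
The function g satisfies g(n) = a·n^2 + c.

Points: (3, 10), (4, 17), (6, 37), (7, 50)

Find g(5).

26

From g(3) = 10 and g(4) = 17: 9a + c = 10 and 16a + c = 17.
Subtracting: 7a = 7, so a = 1; then c = 10 − 1·9 = 1.
So g(n) = 1n² + 1, and g(5) = 26.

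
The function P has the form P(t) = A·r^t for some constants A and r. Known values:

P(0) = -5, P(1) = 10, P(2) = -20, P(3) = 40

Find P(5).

Consecutive ratio: 10/(-5) = -2, and -20/10 = -2, so r = -2.
Then A·(-2)^0 = -5 gives A = -5, and P(t) = -5·(-2)^t.
P(5) = -5·(-2)^5 = 160.

160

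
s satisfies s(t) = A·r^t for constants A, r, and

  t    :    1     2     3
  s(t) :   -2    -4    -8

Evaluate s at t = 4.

Consecutive ratio: -4/(-2) = 2, and -8/(-4) = 2, so r = 2.
Then A·2^1 = -2 gives A = -1, and s(t) = -1·2^t.
s(4) = -1·2^4 = -16.

-16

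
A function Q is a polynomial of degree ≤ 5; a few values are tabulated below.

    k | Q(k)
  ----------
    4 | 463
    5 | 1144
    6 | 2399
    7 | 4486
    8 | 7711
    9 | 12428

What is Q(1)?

4

Write Q(k) = ak^5 + bk^4 + ck³ + dk² + ek + p; the 6 given values yield a linear system in the 6 coefficients.
Solving, the leading coefficient vanishes, and Q(k) = 2k^4 - k³ + 4k - 1.
Then Q(1) = 4.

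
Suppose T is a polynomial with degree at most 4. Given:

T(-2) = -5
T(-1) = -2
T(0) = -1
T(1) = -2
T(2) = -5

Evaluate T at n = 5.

First differences: 3, 1, -1, -3. Second differences: -2, -2, -2.
Level-2 differences are constant, so T has degree 2.
Fitting a degree-2 polynomial gives T(n) = -n² - 1.
Then T(5) = -26.

-26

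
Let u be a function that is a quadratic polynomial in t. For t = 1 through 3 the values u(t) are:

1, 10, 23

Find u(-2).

-2

Write u(t) = at² + bt + c; the 3 given values yield a linear system in the 3 coefficients.
Solving, u(t) = 2t² + 3t - 4.
Then u(-2) = -2.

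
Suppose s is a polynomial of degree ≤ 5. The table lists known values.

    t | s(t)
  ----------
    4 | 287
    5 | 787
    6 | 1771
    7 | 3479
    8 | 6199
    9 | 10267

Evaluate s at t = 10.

16067

First differences: 500, 984, 1708, 2720, 4068. Second differences: 484, 724, 1012, 1348. Third differences: 240, 288, 336. Fourth differences: 48, 48.
Level-4 differences are constant, so s has degree 4.
Extending the table by one column gives the next first difference 5800, so s(10) = 10267 + 5800 = 16067.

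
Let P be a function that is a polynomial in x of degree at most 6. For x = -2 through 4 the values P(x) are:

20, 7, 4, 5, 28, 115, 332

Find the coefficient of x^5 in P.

Write P(x) = ax^6 + bx^5 + cx^4 + dx³ + ex² + px + q; the 7 given values yield a linear system in the 7 coefficients.
Solving, the top 2 coefficients vanish, and P(x) = x^4 + x³ + x² - 2x + 4.
The coefficient of x^5 is 0.

0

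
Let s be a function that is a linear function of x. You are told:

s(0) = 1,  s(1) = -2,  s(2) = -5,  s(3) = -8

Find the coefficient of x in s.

First differences: -3, -3, -3.
Level-1 differences are constant, so s has degree 1.
Fitting a degree-1 polynomial gives s(x) = -3x + 1.
The coefficient of x is -3.

-3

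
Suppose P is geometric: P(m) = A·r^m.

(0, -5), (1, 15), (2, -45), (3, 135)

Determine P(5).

1215

Consecutive ratio: 15/(-5) = -3, and -45/15 = -3, so r = -3.
Then A·(-3)^0 = -5 gives A = -5, and P(m) = -5·(-3)^m.
P(5) = -5·(-3)^5 = 1215.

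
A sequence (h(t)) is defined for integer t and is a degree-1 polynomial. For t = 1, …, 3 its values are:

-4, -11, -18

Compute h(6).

-39

Write h(t) = at + b; the 3 given values yield a linear system in the 2 coefficients.
Solving, h(t) = -7t + 3.
Then h(6) = -39.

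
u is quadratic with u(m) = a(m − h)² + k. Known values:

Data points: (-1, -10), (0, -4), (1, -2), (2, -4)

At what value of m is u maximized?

1

First differences 6, 2, -2; second difference -4 = 2a, so a = -2.
Expanding, the m-coefficient is −2ah = 4h; matching it to the data gives h = 1, and then k = -2.
So u(m) = -2(m − 1)² − 2.
Hence h = 1.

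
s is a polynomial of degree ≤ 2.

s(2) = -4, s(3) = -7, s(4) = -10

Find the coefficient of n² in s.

First differences: -3, -3.
Level-1 differences are constant, so s has degree 1.
Fitting a degree-1 polynomial gives s(n) = -3n + 2.
The coefficient of n² is 0.

0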